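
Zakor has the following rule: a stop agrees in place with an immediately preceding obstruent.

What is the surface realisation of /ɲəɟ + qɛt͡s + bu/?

[ɲəɟcɛt͡sdu]

/q/ is a voiceless uvular stop. The preceding trigger /ɟ/ is palatal, so /q/ must become palatal as well.
Changing only its place to palatal gives [c] — the voiceless palatal stop.
At the second juncture, /b/ likewise becomes [d] adjacent to /t͡s/.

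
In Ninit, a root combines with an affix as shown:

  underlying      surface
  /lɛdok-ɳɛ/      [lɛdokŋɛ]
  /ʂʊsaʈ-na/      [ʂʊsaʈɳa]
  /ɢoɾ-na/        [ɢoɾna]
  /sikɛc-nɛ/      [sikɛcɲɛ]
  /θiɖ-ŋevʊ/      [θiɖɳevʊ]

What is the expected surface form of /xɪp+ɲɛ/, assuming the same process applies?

[xɪpmɛ]

The data show progressive place assimilation: /ɳ/ → [ŋ] after /k/; /n/ → [ɳ] after /ʈ/; /n/ → [ɲ] after /c/; /ŋ/ → [ɳ] after /ɖ/. In each pair only place changes, matching the preceding consonant, while manner and voice stay constant.
No alternation appears in [ɢoɾna]: there the adjacent consonants already agree in place (/n/ and /ɾ/ are both alveolar), so this form is consistent with the same rule.
The rule targets /ɲ/ (voiced palatal nasal), which sits after the trigger /p/ (bilabial).
A voiced bilabial nasal is [m], so the surface segment is [m].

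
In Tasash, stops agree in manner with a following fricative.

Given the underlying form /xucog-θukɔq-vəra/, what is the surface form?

[xucoɣθukɔχvəra]

/g/ is a voiced velar stop. The following trigger /θ/ is a fricative, so /g/ must become a fricative as well.
The voiced velar fricative is [ɣ], so /g/ → [ɣ].
At the second juncture, /q/ likewise becomes [χ] adjacent to /v/.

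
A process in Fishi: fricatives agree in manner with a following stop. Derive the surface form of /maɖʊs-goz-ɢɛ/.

[maɖʊtgodɢɛ]

The rule targets /s/ (voiceless alveolar fricative), which sits before the trigger /g/ (stop).
Changing only its manner to stop gives [t] — the voiceless alveolar stop.
At the second juncture, /z/ likewise becomes [d] adjacent to /ɢ/.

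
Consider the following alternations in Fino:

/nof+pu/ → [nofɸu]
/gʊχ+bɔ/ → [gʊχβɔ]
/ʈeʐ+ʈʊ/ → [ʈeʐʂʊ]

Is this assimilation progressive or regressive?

progressive

Underlying /p/ is realised as [ɸ] next to /f/; /f/ itself does not change.
The change stop → fricative matches the manner of the preceding /f/, identifying this as manner assimilation.
The other alternating forms pattern the same way: /b/ → [β] after /χ/ (stop → fricative, matching a fricative); /ʈ/ → [ʂ] after /ʐ/ (stop → fricative, matching a fricative) — only manner changes, and always toward the preceding segment.
The trigger is the preceding segment, so the direction is progressive (perseverative).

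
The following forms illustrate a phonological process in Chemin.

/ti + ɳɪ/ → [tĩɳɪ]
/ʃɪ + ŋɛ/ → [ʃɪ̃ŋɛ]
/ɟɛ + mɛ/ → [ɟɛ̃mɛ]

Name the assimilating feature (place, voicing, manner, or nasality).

nasality

The vowel /i/ surfaces as nasalised [ĩ] next to the following nasal /ɳ/ — it has acquired the [+nasal] feature of its neighbour.
Likewise in the remaining data: /ɪ/ → [ɪ̃] before /ŋ/; /ɛ/ → [ɛ̃] before /m/ — each time a vowel is nasalised next to a following nasal.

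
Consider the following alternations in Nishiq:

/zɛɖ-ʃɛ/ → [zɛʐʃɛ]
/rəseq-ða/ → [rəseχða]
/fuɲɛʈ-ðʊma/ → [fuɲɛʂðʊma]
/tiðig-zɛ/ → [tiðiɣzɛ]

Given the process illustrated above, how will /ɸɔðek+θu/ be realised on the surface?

The data show regressive manner assimilation: /ɖ/ → [ʐ] before /ʃ/; /q/ → [χ] before /ð/; /ʈ/ → [ʂ] before /ð/; /g/ → [ɣ] before /z/. In each pair only manner changes, matching the following consonant, while place and voice stay constant.
The rule targets /k/ (voiceless velar stop), which sits before the trigger /θ/ (fricative).
The voiceless velar fricative is [x], so /k/ → [x].

[ɸɔðexθu]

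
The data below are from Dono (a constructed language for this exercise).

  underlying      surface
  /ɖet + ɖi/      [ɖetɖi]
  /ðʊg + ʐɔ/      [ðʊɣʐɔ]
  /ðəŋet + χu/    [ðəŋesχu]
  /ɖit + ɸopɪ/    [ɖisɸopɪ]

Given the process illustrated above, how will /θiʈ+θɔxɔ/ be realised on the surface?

[θiʂθɔxɔ]

The data show regressive manner assimilation: /g/ → [ɣ] before /ʐ/; /t/ → [s] before /χ/; /t/ → [s] before /ɸ/. In each pair only manner changes, matching the following consonant, while place and voice stay constant.
Nothing changes in [ɖetɖi]: there the adjacent consonants already agree in manner (/t/ and /ɖ/ are both stops), so this form is consistent with the same rule.
The rule targets /ʈ/ (voiceless retroflex stop), which sits before the trigger /θ/ (fricative).
The voiceless retroflex fricative is [ʂ], so /ʈ/ → [ʂ].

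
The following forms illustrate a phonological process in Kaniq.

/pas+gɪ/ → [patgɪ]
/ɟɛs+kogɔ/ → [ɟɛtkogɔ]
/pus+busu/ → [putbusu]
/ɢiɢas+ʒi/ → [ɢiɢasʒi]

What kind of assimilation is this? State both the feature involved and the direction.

regressive manner assimilation

Underlying /s/ is realised as [t] next to /g/; /g/ itself does not change.
The change fricative → stop matches the manner of the following /g/, identifying this as manner assimilation.
Place and voice are unchanged, so the assimilation is partial, not total.
The other alternating forms pattern the same way: /s/ → [t] before /k/ (fricative → stop, matching a stop); /s/ → [t] before /b/ (fricative → stop, matching a stop) — only manner changes, and always toward the following segment.
Nothing changes in [ɢiɢasʒi]: there the adjacent consonants already agree in manner (/s/ and /ʒ/ are both fricatives), so this form is consistent with the same rule.
Since the segment that changes precedes the conditioning segment, the assimilation is regressive.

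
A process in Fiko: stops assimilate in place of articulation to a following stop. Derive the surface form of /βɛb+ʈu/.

/b/ is a voiced bilabial stop. The following trigger /ʈ/ is retroflex, so /b/ must become retroflex as well.
The voiced retroflex stop is [ɖ], so /b/ → [ɖ].

[βɛɖʈu]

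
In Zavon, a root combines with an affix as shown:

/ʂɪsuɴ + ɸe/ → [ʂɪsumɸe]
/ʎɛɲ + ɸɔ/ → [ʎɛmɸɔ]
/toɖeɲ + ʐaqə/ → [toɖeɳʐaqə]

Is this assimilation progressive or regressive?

Underlying /ɴ/ is realised as [m] next to /ɸ/; /ɸ/ itself does not change.
The change uvular → bilabial matches the place of the following /ɸ/, identifying this as place assimilation.
The other alternating forms pattern the same way: /ɲ/ → [m] before /ɸ/ (palatal → bilabial, matching bilabial); /ɲ/ → [ɳ] before /ʐ/ (palatal → retroflex, matching retroflex) — only place changes, and always toward the following segment.
The trigger is the following segment, so the direction is regressive (anticipatory).

regressive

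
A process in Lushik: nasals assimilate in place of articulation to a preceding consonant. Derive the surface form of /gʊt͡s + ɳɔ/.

[gʊt͡snɔ]

The rule targets /ɳ/ (voiced retroflex nasal), which sits after the trigger /t͡s/ (alveolar).
Changing only its place to alveolar gives [n] — the voiced alveolar nasal.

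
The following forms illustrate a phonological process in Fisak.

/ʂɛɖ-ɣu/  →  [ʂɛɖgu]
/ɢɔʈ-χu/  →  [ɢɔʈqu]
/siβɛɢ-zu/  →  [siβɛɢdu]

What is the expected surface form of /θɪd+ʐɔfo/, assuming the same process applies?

The data show progressive manner assimilation: /ɣ/ → [g] after /ɖ/; /χ/ → [q] after /ʈ/; /z/ → [d] after /ɢ/. In each pair only manner changes, matching the preceding consonant, while place and voice stay constant.
The rule targets /ʐ/ (voiced retroflex fricative), which sits after the trigger /d/ (stop).
The voiced retroflex stop is [ɖ], so /ʐ/ → [ɖ].

[θɪdɖɔfo]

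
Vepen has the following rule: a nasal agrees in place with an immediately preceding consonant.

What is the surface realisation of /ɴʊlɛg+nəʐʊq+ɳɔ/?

[ɴʊlɛgŋəʐʊqɴɔ]

The rule targets /n/ (voiced alveolar nasal), which sits after the trigger /g/ (velar).
A voiced velar nasal is [ŋ], so the surface segment is [ŋ].
At the second juncture, /ɳ/ likewise becomes [ɴ] adjacent to /q/.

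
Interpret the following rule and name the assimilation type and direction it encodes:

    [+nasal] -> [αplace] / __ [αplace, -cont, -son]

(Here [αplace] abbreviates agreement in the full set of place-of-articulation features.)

regressive place assimilation

The rule copies the place features (abbreviated [place]) from the environment onto the target, so the assimilating feature is place.
The conditioning segment sits to the right of the focus bar, meaning the trigger follows the segment that changes — regressive assimilation.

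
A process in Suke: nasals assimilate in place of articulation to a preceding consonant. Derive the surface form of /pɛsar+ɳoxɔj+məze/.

[pɛsarnoxɔjɲəze]

The rule targets /ɳ/ (voiced retroflex nasal), which sits after the trigger /r/ (alveolar).
The voiced alveolar nasal is [n], so /ɳ/ → [n].
The same rule applies at the second boundary: /m/ → [ɲ] next to /j/.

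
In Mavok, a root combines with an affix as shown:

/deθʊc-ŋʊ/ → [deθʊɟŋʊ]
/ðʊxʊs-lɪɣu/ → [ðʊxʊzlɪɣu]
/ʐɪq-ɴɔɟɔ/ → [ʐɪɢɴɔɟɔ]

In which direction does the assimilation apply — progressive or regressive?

The segment that alternates is /c/, which surfaces as [ɟ] when adjacent to /ŋ/.
/c/ is voiceless while /ŋ/ is voiced; the output [ɟ] is voiced, matching the trigger — so the feature that spreads is voicing.
Checking the remaining alternations: /s/ → [z] before /l/ (voiceless → voiced, matching voiced); /q/ → [ɢ] before /ɴ/ (voiceless → voiced, matching voiced) — only voicing changes, and always toward the following segment.
The trigger is the following segment, so the direction is regressive (anticipatory).

regressive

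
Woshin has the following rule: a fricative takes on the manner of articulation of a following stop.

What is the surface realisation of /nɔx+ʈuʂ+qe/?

The rule targets /x/ (voiceless velar fricative), which sits before the trigger /ʈ/ (stop).
The voiceless velar stop is [k], so /x/ → [k].
The same rule applies at the second boundary: /ʂ/ → [ʈ] next to /q/.

[nɔkʈuʈqe]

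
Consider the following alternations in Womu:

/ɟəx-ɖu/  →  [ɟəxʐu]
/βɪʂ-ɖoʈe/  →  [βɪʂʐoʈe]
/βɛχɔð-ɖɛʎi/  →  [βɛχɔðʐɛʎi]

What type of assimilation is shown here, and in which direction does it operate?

progressive manner assimilation

Comparing underlying and surface forms, /ɖ/ → [ʐ] is the alternation; the neighbouring /x/ is constant.
The change stop → fricative matches the manner of the preceding /x/, identifying this as manner assimilation.
Place and voice are unchanged, so the assimilation is partial, not total.
The other alternating forms pattern the same way: /ɖ/ → [ʐ] after /ʂ/ (stop → fricative, matching a fricative); /ɖ/ → [ʐ] after /ð/ (stop → fricative, matching a fricative) — only manner changes, and always toward the preceding segment.
The trigger is the preceding segment, so the direction is progressive (perseverative).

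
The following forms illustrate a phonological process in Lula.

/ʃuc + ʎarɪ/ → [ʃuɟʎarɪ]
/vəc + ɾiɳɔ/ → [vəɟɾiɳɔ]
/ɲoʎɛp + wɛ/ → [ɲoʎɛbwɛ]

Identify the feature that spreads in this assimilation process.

The segment that alternates is /c/, which surfaces as [ɟ] when adjacent to /ʎ/.
/c/ is voiceless while /ʎ/ is voiced; the output [ɟ] is voiced, matching the trigger — so the feature that spreads is voicing.
The same holds elsewhere in the data: /c/ → [ɟ] before /ɾ/ (voiceless → voiced, matching voiced); /p/ → [b] before /w/ (voiceless → voiced, matching voiced) — only voicing changes, and always toward the following segment.

voicing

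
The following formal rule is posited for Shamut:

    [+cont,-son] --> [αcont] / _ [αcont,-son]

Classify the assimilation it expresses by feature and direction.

regressive manner assimilation

The rule copies [cont] (continuancy) from the environment onto the target fricatives; since [±cont] encodes the stop/fricative manner contrast, the assimilating dimension is manner.
The conditioning segment sits to the right of the focus bar, meaning the trigger follows the segment that changes — regressive assimilation.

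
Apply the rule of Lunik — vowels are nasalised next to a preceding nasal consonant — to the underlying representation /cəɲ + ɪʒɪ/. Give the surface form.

[cəɲɪ̃ʒɪ]

/ɪ/ sits next to the nasal /ɲ/ and is therefore nasalised to [ɪ̃].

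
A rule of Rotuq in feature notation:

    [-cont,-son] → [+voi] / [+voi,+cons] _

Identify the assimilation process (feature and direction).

The structural change is [+voi], and the conditioning segment [+voi,+cons] (a voiced consonant) is itself voiced, so the target comes to share the voicing of its neighbour — voicing assimilation.
The conditioning segment sits to the left of the focus bar, meaning the trigger precedes the segment that changes — progressive assimilation.

progressive voicing assimilation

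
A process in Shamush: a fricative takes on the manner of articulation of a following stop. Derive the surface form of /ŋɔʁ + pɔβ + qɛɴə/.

[ŋɔɢpɔbqɛɴə]

/ʁ/ is a voiced uvular fricative. The following trigger /p/ is a stop, so /ʁ/ must become a stop as well.
A voiced uvular stop is [ɢ], so the surface segment is [ɢ].
The same rule applies at the second boundary: /β/ → [b] next to /q/.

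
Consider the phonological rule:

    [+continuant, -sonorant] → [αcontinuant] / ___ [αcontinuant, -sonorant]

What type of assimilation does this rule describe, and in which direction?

The rule copies [continuant] (continuancy) from the environment onto the target fricatives; since [±continuant] encodes the stop/fricative manner contrast, the assimilating dimension is manner.
The conditioning segment sits to the right of the focus bar, meaning the trigger follows the segment that changes — regressive assimilation.

regressive manner assimilation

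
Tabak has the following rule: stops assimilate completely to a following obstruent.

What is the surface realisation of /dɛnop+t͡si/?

/p/ is the segment targeted by the rule; it sits immediately before /t͡s/, so it assimilates completely and surfaces as [t͡s].

[dɛnot͡st͡si]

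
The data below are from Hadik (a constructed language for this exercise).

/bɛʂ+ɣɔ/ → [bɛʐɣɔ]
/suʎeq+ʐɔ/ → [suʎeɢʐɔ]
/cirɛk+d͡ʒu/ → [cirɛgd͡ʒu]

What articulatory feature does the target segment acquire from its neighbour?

The segment that alternates is /ʂ/, which surfaces as [ʐ] when adjacent to /ɣ/.
/ʂ/ is voiceless while /ɣ/ is voiced; the output [ʐ] is voiced, matching the trigger — so the feature that spreads is voicing.
The same holds elsewhere in the data: /q/ → [ɢ] before /ʐ/ (voiceless → voiced, matching voiced); /k/ → [g] before /d͡ʒ/ (voiceless → voiced, matching voiced) — only voicing changes, and always toward the following segment.

voicing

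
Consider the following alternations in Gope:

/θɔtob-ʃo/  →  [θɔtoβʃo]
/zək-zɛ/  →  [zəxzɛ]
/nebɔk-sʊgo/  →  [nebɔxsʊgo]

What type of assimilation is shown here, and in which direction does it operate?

Comparing underlying and surface forms, /b/ → [β] is the alternation; the neighbouring /ʃ/ is constant.
The change stop → fricative matches the manner of the following /ʃ/, identifying this as manner assimilation.
Place and voice are unchanged, so the assimilation is partial, not total.
The same holds elsewhere in the data: /k/ → [x] before /z/ (stop → fricative, matching a fricative); /k/ → [x] before /s/ (stop → fricative, matching a fricative) — only manner changes, and always toward the following segment.
The trigger is the following segment, so the direction is regressive (anticipatory).

regressive manner assimilation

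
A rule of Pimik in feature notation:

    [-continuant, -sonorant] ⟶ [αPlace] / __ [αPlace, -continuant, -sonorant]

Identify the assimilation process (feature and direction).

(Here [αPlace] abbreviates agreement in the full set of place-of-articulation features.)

regressive place assimilation

The rule copies the place features (abbreviated [Place]) from the environment onto the target, so the assimilating feature is place.
Since the environment is written after the underscore, the trigger follows the target; the direction is regressive.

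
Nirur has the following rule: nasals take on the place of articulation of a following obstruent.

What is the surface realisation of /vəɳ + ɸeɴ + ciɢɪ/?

[vəmɸeɲciɢɪ]

The rule targets /ɳ/ (voiced retroflex nasal), which sits before the trigger /ɸ/ (bilabial).
A voiced bilabial nasal is [m], so the surface segment is [m].
At the second juncture, /ɴ/ likewise becomes [ɲ] adjacent to /c/.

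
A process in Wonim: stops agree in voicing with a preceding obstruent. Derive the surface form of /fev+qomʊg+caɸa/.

/q/ is a voiceless uvular stop. The preceding trigger /v/ is voiced, so /q/ must become voiced as well.
The voiced uvular stop is [ɢ], so /q/ → [ɢ].
At the second juncture, /c/ likewise becomes [ɟ] adjacent to /g/.

[fevɢomʊgɟaɸa]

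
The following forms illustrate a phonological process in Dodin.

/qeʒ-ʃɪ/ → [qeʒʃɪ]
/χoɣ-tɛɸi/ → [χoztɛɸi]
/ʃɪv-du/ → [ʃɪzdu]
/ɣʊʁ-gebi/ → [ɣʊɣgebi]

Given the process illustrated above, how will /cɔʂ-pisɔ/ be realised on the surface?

The data show regressive place assimilation: /ɣ/ → [z] before /t/; /v/ → [z] before /d/; /ʁ/ → [ɣ] before /g/. In each pair only place changes, matching the following consonant, while manner and voice stay constant.
Nothing changes in [qeʒʃɪ]: there the adjacent consonants already agree in place (/ʒ/ and /ʃ/ are both postalveolar), so this form is consistent with the same rule.
/ʂ/ is a voiceless retroflex fricative. The following trigger /p/ is bilabial, so /ʂ/ must become bilabial as well.
The voiceless bilabial fricative is [ɸ], so /ʂ/ → [ɸ].

[cɔɸpisɔ]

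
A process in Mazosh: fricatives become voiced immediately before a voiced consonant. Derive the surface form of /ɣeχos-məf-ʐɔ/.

The rule targets /s/ (voiceless alveolar fricative), which sits before the trigger /m/ (voiced).
Changing only its voicing to voiced gives [z] — the voiced alveolar fricative.
At the second juncture, /f/ likewise becomes [v] adjacent to /ʐ/.

[ɣeχozməvʐɔ]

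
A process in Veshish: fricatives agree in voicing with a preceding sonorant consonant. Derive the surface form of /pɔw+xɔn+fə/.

/x/ is a voiceless velar fricative. The preceding trigger /w/ is voiced, so /x/ must become voiced as well.
Changing only its voicing to voiced gives [ɣ] — the voiced velar fricative.
At the second juncture, /f/ likewise becomes [v] adjacent to /n/.

[pɔwɣɔnvə]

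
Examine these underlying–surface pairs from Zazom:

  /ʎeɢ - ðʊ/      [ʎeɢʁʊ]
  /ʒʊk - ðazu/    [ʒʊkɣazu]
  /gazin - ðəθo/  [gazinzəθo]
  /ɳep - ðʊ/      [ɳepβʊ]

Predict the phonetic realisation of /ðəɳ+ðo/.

The data show progressive place assimilation: /ð/ → [ʁ] after /ɢ/; /ð/ → [ɣ] after /k/; /ð/ → [z] after /n/; /ð/ → [β] after /p/. In each pair only place changes, matching the preceding consonant, while manner and voice stay constant.
The rule targets /ð/ (voiced dental fricative), which sits after the trigger /ɳ/ (retroflex).
The voiced retroflex fricative is [ʐ], so /ð/ → [ʐ].

[ðəɳʐo]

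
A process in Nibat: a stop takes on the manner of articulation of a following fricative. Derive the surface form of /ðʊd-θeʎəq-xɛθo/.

[ðʊzθeʎəχxɛθo]

/d/ is a voiced alveolar stop. The following trigger /θ/ is a fricative, so /d/ must become a fricative as well.
The voiced alveolar fricative is [z], so /d/ → [z].
The same rule applies at the second boundary: /q/ → [χ] next to /x/.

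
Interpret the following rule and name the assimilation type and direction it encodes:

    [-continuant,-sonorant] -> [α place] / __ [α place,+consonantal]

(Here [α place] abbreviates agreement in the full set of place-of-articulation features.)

regressive place assimilation

The shared variable α links the value of the place features (abbreviated [place]) on the target to the same value on the neighbouring segment, so place is the feature that assimilates.
The conditioning segment sits to the right of the focus bar, meaning the trigger follows the segment that changes — regressive assimilation.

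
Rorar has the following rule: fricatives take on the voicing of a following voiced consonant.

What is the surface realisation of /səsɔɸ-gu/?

[səsɔβgu]

The rule targets /ɸ/ (voiceless bilabial fricative), which sits before the trigger /g/ (voiced).
Changing only its voicing to voiced gives [β] — the voiced bilabial fricative.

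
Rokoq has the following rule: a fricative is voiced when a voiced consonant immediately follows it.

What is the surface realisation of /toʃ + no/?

[toʒno]

/ʃ/ is a voiceless postalveolar fricative. The following trigger /n/ is voiced, so /ʃ/ must become voiced as well.
The voiced postalveolar fricative is [ʒ], so /ʃ/ → [ʒ].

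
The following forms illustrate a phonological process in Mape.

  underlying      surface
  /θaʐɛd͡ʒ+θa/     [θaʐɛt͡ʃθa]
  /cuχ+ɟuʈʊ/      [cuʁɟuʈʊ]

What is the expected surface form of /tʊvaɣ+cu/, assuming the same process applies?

The data show regressive voicing assimilation: /d͡ʒ/ → [t͡ʃ] before /θ/; /χ/ → [ʁ] before /ɟ/. In each pair only voicing changes, matching the following consonant, while place and manner stay constant.
/ɣ/ is a voiced velar fricative. The following trigger /c/ is voiceless, so /ɣ/ must become voiceless as well.
The voiceless velar fricative is [x], so /ɣ/ → [x].

[tʊvaxcu]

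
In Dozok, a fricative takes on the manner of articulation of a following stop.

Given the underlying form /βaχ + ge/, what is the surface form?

[βaqge]

/χ/ is a voiceless uvular fricative. The following trigger /g/ is a stop, so /χ/ must become a stop as well.
The voiceless uvular stop is [q], so /χ/ → [q].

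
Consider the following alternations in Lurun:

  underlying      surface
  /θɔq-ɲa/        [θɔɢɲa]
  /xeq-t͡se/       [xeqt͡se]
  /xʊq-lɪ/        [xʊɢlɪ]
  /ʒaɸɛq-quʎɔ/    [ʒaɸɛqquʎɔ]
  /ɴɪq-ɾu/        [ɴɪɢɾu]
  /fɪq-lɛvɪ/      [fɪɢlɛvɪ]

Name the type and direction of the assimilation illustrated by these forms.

Comparing underlying and surface forms, /q/ → [ɢ] is the alternation; the neighbouring /ɲ/ is constant.
/q/ is voiceless while /ɲ/ is voiced; the output [ɢ] is voiced, matching the trigger — so the feature that spreads is voicing.
Place and manner are unchanged, so the assimilation is partial, not total.
The other alternating forms pattern the same way: /q/ → [ɢ] before /l/ (voiceless → voiced, matching voiced); /q/ → [ɢ] before /ɾ/ (voiceless → voiced, matching voiced) — only voicing changes, and always toward the following segment.
No alternation appears in [xeqt͡se], [ʒaɸɛqquʎɔ]: there the adjacent consonants already agree in voicing (/q/ and /t͡s/ are both voiceless; /q/ and /q/ are both voiceless), so these forms are consistent with the same rule.
Since the segment that changes precedes the conditioning segment, the assimilation is regressive.

regressive voicing assimilation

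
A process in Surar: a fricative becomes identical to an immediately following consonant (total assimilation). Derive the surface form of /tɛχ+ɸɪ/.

[tɛɸɸɪ]

/χ/ is the segment targeted by the rule; it sits immediately before /ɸ/, so it assimilates completely and surfaces as [ɸ].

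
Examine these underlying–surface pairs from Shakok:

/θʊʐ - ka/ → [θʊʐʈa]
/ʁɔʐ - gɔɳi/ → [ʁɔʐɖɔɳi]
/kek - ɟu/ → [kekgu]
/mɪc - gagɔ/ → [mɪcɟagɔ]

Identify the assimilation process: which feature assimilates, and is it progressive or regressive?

The segment that alternates is /k/, which surfaces as [ʈ] when adjacent to /ʐ/.
The change velar → retroflex matches the place of the preceding /ʐ/, identifying this as place assimilation.
Manner and voice are unchanged, so the assimilation is partial, not total.
The other alternating forms pattern the same way: /g/ → [ɖ] after /ʐ/ (velar → retroflex, matching retroflex); /ɟ/ → [g] after /k/ (palatal → velar, matching velar); /g/ → [ɟ] after /c/ (velar → palatal, matching palatal) — only place changes, and always toward the preceding segment.
The trigger is the preceding segment, so the direction is progressive (perseverative).

progressive place assimilation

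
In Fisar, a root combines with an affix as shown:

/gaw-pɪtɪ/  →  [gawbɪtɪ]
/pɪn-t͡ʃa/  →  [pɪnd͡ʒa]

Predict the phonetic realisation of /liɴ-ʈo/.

[liɴɖo]

The data show progressive voicing assimilation: /p/ → [b] after /w/; /t͡ʃ/ → [d͡ʒ] after /n/. In each pair only voicing changes, matching the preceding consonant, while place and manner stay constant.
The rule targets /ʈ/ (voiceless retroflex stop), which sits after the trigger /ɴ/ (voiced).
A voiced retroflex stop is [ɖ], so the surface segment is [ɖ].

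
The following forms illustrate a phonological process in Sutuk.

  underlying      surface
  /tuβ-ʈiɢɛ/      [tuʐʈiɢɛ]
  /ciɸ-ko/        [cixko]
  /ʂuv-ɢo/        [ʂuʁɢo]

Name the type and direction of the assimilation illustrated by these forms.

regressive place assimilation

Comparing underlying and surface forms, /β/ → [ʐ] is the alternation; the neighbouring /ʈ/ is constant.
/β/ is bilabial while /ʈ/ is retroflex; the output [ʐ] is retroflex, matching the trigger — so the feature that spreads is place.
Manner and voice are unchanged, so the assimilation is partial, not total.
Checking the remaining alternations: /ɸ/ → [x] before /k/ (bilabial → velar, matching velar); /v/ → [ʁ] before /ɢ/ (labiodental → uvular, matching uvular) — only place changes, and always toward the following segment.
The trigger is the following segment, so the direction is regressive (anticipatory).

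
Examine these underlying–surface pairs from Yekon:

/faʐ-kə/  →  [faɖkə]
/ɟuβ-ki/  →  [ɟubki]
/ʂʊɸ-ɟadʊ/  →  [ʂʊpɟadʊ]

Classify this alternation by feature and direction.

regressive manner assimilation

Comparing underlying and surface forms, /ʐ/ → [ɖ] is the alternation; the neighbouring /k/ is constant.
The change fricative → stop matches the manner of the following /k/, identifying this as manner assimilation.
Place and voice are unchanged, so the assimilation is partial, not total.
The other alternating forms pattern the same way: /β/ → [b] before /k/ (fricative → stop, matching a stop); /ɸ/ → [p] before /ɟ/ (fricative → stop, matching a stop) — only manner changes, and always toward the following segment.
Since the segment that changes precedes the conditioning segment, the assimilation is regressive.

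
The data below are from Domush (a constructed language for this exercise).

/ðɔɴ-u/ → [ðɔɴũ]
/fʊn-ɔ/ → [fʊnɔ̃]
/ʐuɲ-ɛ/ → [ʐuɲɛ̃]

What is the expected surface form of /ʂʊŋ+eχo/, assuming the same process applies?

The data show progressive nasality assimilation (vowel nasalisation): /u/ → [ũ] after /ɴ/; /ɔ/ → [ɔ̃] after /n/; /ɛ/ → [ɛ̃] after /ɲ/ — a vowel is nasalised by an immediately preceding nasal consonant.
/e/ sits next to the nasal /ŋ/ and is therefore nasalised to [ẽ].

[ʂʊŋẽχo]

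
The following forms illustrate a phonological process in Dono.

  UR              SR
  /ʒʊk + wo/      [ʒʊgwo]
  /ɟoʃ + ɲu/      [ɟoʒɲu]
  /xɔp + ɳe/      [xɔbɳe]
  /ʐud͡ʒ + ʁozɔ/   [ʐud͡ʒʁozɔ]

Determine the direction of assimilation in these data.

Comparing underlying and surface forms, /k/ → [g] is the alternation; the neighbouring /w/ is constant.
The change voiceless → voiced matches the voicing of the following /w/, identifying this as voicing assimilation.
Checking the remaining alternations: /ʃ/ → [ʒ] before /ɲ/ (voiceless → voiced, matching voiced); /p/ → [b] before /ɳ/ (voiceless → voiced, matching voiced) — only voicing changes, and always toward the following segment.
No alternation appears in [ʐud͡ʒʁozɔ]: there the adjacent consonants already agree in voicing (/d͡ʒ/ and /ʁ/ are both voiced), so this form is consistent with the same rule.
Since the segment that changes precedes the conditioning segment, the assimilation is regressive.

regressive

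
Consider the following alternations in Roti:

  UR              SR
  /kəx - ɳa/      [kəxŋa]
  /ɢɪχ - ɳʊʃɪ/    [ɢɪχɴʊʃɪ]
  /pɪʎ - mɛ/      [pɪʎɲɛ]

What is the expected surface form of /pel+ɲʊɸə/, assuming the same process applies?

The data show progressive place assimilation: /ɳ/ → [ŋ] after /x/; /ɳ/ → [ɴ] after /χ/; /m/ → [ɲ] after /ʎ/. In each pair only place changes, matching the preceding consonant, while manner and voice stay constant.
/ɲ/ is a voiced palatal nasal. The preceding trigger /l/ is alveolar, so /ɲ/ must become alveolar as well.
Changing only its place to alveolar gives [n] — the voiced alveolar nasal.

[pelnʊɸə]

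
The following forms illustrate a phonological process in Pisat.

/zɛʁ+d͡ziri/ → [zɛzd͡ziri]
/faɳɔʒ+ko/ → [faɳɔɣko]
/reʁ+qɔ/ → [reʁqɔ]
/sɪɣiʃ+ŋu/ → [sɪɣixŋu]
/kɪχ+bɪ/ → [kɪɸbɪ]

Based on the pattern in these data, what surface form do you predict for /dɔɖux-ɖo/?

[dɔɖuʂɖo]

The data show regressive place assimilation: /ʁ/ → [z] before /d͡z/; /ʒ/ → [ɣ] before /k/; /ʃ/ → [x] before /ŋ/; /χ/ → [ɸ] before /b/. In each pair only place changes, matching the following consonant, while manner and voice stay constant.
Nothing changes in [reʁqɔ]: there the adjacent consonants already agree in place (/ʁ/ and /q/ are both uvular), so this form is consistent with the same rule.
The rule targets /x/ (voiceless velar fricative), which sits before the trigger /ɖ/ (retroflex).
The voiceless retroflex fricative is [ʂ], so /x/ → [ʂ].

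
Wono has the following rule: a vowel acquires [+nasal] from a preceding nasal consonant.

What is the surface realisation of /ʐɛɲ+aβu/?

[ʐɛɲãβu]

/a/ sits next to the nasal /ɲ/ and is therefore nasalised to [ã].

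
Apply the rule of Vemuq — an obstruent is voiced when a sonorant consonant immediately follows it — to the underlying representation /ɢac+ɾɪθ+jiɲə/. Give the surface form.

[ɢaɟɾɪðjiɲə]

The rule targets /c/ (voiceless palatal stop), which sits before the trigger /ɾ/ (voiced).
A voiced palatal stop is [ɟ], so the surface segment is [ɟ].
The same rule applies at the second boundary: /θ/ → [ð] next to /j/.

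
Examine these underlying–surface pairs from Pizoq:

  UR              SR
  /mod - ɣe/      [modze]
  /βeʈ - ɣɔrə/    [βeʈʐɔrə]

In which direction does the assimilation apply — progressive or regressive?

Comparing underlying and surface forms, /ɣ/ → [z] is the alternation; the neighbouring /d/ is constant.
The change velar → alveolar matches the place of the preceding /d/, identifying this as place assimilation.
Checking the remaining alternation: /ɣ/ → [ʐ] after /ʈ/ (velar → retroflex, matching retroflex) — only place changes, and always toward the preceding segment.
Since the segment that changes follows the conditioning segment, the assimilation is progressive.

progressive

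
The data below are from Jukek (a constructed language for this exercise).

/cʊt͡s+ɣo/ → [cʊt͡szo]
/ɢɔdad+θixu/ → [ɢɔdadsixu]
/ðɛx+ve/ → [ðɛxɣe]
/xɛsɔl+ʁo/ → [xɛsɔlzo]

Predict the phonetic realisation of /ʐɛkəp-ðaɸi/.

The data show progressive place assimilation: /ɣ/ → [z] after /t͡s/; /θ/ → [s] after /d/; /v/ → [ɣ] after /x/; /ʁ/ → [z] after /l/. In each pair only place changes, matching the preceding consonant, while manner and voice stay constant.
/ð/ is a voiced dental fricative. The preceding trigger /p/ is bilabial, so /ð/ must become bilabial as well.
The voiced bilabial fricative is [β], so /ð/ → [β].

[ʐɛkəpβaɸi]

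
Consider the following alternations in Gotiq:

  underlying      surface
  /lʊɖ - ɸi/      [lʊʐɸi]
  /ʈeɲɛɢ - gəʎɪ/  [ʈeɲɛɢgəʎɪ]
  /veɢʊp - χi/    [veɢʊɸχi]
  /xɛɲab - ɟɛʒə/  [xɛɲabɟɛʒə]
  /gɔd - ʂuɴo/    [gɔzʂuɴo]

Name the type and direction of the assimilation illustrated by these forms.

regressive manner assimilation

The segment that alternates is /ɖ/, which surfaces as [ʐ] when adjacent to /ɸ/.
The change stop → fricative matches the manner of the following /ɸ/, identifying this as manner assimilation.
Place and voice are unchanged, so the assimilation is partial, not total.
The other alternating forms pattern the same way: /p/ → [ɸ] before /χ/ (stop → fricative, matching a fricative); /d/ → [z] before /ʂ/ (stop → fricative, matching a fricative) — only manner changes, and always toward the following segment.
Nothing changes in [ʈeɲɛɢgəʎɪ], [xɛɲabɟɛʒə]: there the adjacent consonants already agree in manner (/ɢ/ and /g/ are both stops; /b/ and /ɟ/ are both stops), so these forms are consistent with the same rule.
Since the segment that changes precedes the conditioning segment, the assimilation is regressive.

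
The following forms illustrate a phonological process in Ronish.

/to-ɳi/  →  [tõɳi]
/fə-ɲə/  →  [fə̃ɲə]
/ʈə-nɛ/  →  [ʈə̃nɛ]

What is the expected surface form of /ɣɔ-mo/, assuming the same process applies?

The data show regressive nasality assimilation (vowel nasalisation): /o/ → [õ] before /ɳ/; /ə/ → [ə̃] before /ɲ/; /ə/ → [ə̃] before /n/ — a vowel is nasalised by an immediately following nasal consonant.
The vowel /ɔ/ is adjacent to the following nasal /m/, so it acquires [+nasal] and surfaces as [ɔ̃].

[ɣɔ̃mo]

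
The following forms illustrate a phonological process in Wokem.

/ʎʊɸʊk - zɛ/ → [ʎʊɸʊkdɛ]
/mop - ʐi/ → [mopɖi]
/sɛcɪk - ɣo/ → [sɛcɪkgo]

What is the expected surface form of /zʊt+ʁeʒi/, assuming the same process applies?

[zʊtɢeʒi]

The data show progressive manner assimilation: /z/ → [d] after /k/; /ʐ/ → [ɖ] after /p/; /ɣ/ → [g] after /k/. In each pair only manner changes, matching the preceding consonant, while place and voice stay constant.
The rule targets /ʁ/ (voiced uvular fricative), which sits after the trigger /t/ (stop).
The voiced uvular stop is [ɢ], so /ʁ/ → [ɢ].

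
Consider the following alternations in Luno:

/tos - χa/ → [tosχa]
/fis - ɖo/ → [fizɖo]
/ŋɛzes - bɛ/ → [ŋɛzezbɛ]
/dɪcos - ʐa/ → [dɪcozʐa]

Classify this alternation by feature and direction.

regressive voicing assimilation

Underlying /s/ is realised as [z] next to /ɖ/; /ɖ/ itself does not change.
/s/ is voiceless while /ɖ/ is voiced; the output [z] is voiced, matching the trigger — so the feature that spreads is voicing.
Place and manner are unchanged, so the assimilation is partial, not total.
The other alternating forms pattern the same way: /s/ → [z] before /b/ (voiceless → voiced, matching voiced); /s/ → [z] before /ʐ/ (voiceless → voiced, matching voiced) — only voicing changes, and always toward the following segment.
No alternation appears in [tosχa]: there the adjacent consonants already agree in voicing (/s/ and /χ/ are both voiceless), so this form is consistent with the same rule.
The trigger is the following segment, so the direction is regressive (anticipatory).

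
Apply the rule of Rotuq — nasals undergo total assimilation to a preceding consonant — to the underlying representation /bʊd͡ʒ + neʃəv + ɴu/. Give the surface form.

/n/ is the segment targeted by the rule; it sits immediately after /d͡ʒ/, so it assimilates completely and surfaces as [d͡ʒ].
The same rule applies at the second boundary: /ɴ/ → [v] next to /v/.

[bʊd͡ʒd͡ʒeʃəvvu]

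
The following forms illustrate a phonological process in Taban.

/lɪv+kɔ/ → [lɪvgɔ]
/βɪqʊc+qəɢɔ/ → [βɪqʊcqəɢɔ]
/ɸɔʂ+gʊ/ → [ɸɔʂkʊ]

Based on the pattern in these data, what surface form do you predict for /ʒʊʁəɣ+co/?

[ʒʊʁəɣɟo]

The data show progressive voicing assimilation: /k/ → [g] after /v/; /g/ → [k] after /ʂ/. In each pair only voicing changes, matching the preceding consonant, while place and manner stay constant.
Nothing changes in [βɪqʊcqəɢɔ]: there the adjacent consonants already agree in voicing (/q/ and /c/ are both voiceless), so this form is consistent with the same rule.
/c/ is a voiceless palatal stop. The preceding trigger /ɣ/ is voiced, so /c/ must become voiced as well.
Changing only its voicing to voiced gives [ɟ] — the voiced palatal stop.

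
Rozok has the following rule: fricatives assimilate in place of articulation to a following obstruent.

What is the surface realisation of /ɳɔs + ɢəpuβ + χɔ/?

The rule targets /s/ (voiceless alveolar fricative), which sits before the trigger /ɢ/ (uvular).
A voiceless uvular fricative is [χ], so the surface segment is [χ].
At the second juncture, /β/ likewise becomes [ʁ] adjacent to /χ/.

[ɳɔχɢəpuʁχɔ]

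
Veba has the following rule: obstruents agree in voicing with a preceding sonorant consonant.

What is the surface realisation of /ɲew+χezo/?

[ɲewʁezo]

/χ/ is a voiceless uvular fricative. The preceding trigger /w/ is voiced, so /χ/ must become voiced as well.
The voiced uvular fricative is [ʁ], so /χ/ → [ʁ].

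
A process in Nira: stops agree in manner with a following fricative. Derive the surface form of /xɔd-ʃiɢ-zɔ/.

[xɔzʃiʁzɔ]

/d/ is a voiced alveolar stop. The following trigger /ʃ/ is a fricative, so /d/ must become a fricative as well.
Changing only its manner to fricative gives [z] — the voiced alveolar fricative.
At the second juncture, /ɢ/ likewise becomes [ʁ] adjacent to /z/.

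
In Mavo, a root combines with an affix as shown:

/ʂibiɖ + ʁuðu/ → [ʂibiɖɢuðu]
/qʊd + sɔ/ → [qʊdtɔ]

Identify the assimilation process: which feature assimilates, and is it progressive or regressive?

progressive manner assimilation

The segment that alternates is /ʁ/, which surfaces as [ɢ] when adjacent to /ɖ/.
The change fricative → stop matches the manner of the preceding /ɖ/, identifying this as manner assimilation.
Place and voice are unchanged, so the assimilation is partial, not total.
The other alternating form patterns the same way: /s/ → [t] after /d/ (fricative → stop, matching a stop) — only manner changes, and always toward the preceding segment.
The trigger is the preceding segment, so the direction is progressive (perseverative).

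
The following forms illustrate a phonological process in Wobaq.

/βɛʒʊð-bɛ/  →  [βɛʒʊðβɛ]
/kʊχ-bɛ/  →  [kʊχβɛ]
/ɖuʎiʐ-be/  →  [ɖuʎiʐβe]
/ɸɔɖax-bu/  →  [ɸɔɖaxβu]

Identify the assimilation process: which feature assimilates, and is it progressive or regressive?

progressive manner assimilation

The segment that alternates is /b/, which surfaces as [β] when adjacent to /ð/.
The change stop → fricative matches the manner of the preceding /ð/, identifying this as manner assimilation.
Place and voice are unchanged, so the assimilation is partial, not total.
The other alternating forms pattern the same way: /b/ → [β] after /χ/ (stop → fricative, matching a fricative); /b/ → [β] after /ʐ/ (stop → fricative, matching a fricative); /b/ → [β] after /x/ (stop → fricative, matching a fricative) — only manner changes, and always toward the preceding segment.
Since the segment that changes follows the conditioning segment, the assimilation is progressive.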